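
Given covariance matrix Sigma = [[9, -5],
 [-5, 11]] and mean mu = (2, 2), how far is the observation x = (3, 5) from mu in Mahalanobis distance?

Step 1 — centre the observation: (x - mu) = (1, 3).

Step 2 — invert Sigma. det(Sigma) = 9·11 - (-5)² = 74.
  Sigma^{-1} = (1/det) · [[d, -b], [-b, a]] = [[0.1486, 0.0676],
 [0.0676, 0.1216]].

Step 3 — form the quadratic (x - mu)^T · Sigma^{-1} · (x - mu):
  Sigma^{-1} · (x - mu) = (0.3514, 0.4324).
  (x - mu)^T · [Sigma^{-1} · (x - mu)] = (1)·(0.3514) + (3)·(0.4324) = 1.6486.

Step 4 — take square root: d = √(1.6486) ≈ 1.284.

d(x, mu) = √(1.6486) ≈ 1.284


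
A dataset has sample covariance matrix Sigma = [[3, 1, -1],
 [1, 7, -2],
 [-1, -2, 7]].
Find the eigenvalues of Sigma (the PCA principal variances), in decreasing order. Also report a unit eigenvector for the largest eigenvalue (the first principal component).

Step 1 — characteristic polynomial p(λ) = det(λI - Sigma) = λ³ - tr·λ² + c_1·λ - det, where tr = trace, c_1 = sum of the principal 2×2 minors, det = det(Sigma):
  tr = 3 + 7 + 7 = 17,
  c_1 = (3·7 - (1)²) + (3·7 - (-1)²) + (7·7 - (-2)²) = 20 + 20 + 45 = 85,
  det = 3·(7·7 - (-2)²) - (1)·((1)·7 - (-2)·(-1)) + (-1)·((1)·(-2) - 7·(-1)) = 3·(45) - (1)·(5) + (-1)·(5) = 125.
  So p(λ) = λ³ - 17λ² + 85λ - 125.
Step 2 — look for an integer root (rational root theorem: any rational root is an integer divisor of 125). Testing λ = 5:
  p(5) = 125 - 425 + 425 - 125 = 0  ✓
  Dividing out (λ - 5): p(λ) = (λ - 5)(λ² - 12λ + 25).
Step 3 — remaining eigenvalues from the quadratic λ² - 12λ + 25 = 0:
  Δ = 12² - 4·25 = 144 - 100 = 44,  λ = (12 ± √44)/2 = (12 ± 6.6332)/2 ≈ 9.3166 or 2.6834.
  Sorted: λ_1 = 9.3166,  λ_2 = 5,  λ_3 = 2.6834  (check: sum = 17 = tr ✓).

Step 4 — unit eigenvector for λ_1 ≈ 9.3166: v spans the null space of (Sigma - λ_1 I), whose rows are
  r_1 = (-6.3166, 1, -1),  r_2 = (1, -2.3166, -2),  r_3 = (-1, -2, -2.3166).
  v is orthogonal to every row, so take v ∝ r_1 × r_2 = ((1)·(-2) - (-1)·(-2.3166), (-1)·(1) - (-6.3166)·(-2), (-6.3166)·(-2.3166) - (1)·(1)) ≈ (-4.3166, -13.6332, 13.6332).
  Rescale (multiply by -1 so the first nonzero entry is positive): u = (4.3166, 13.6332, -13.6332).
  ||u|| = √((4.3166)² + (13.6332)² + (-13.6332)²) = √(390.3642) ≈ 19.7576,  v_1 = u/||u|| ≈ (0.2185, 0.69, -0.69) (||v_1|| = 1).

λ_1 = 9.3166,  λ_2 = 5,  λ_3 = 2.6834;  v_1 ≈ (0.2185, 0.69, -0.69)


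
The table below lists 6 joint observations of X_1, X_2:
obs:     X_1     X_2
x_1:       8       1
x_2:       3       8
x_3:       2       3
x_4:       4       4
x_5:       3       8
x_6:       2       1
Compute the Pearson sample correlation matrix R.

Step 1 — column means:
  mean(X_1) = (8 + 3 + 2 + 4 + 3 + 2) / 6 = 22/6 = 3.6667
  mean(X_2) = (1 + 8 + 3 + 4 + 8 + 1) / 6 = 25/6 = 4.1667

Step 2 — sample variances and covariances s[i,j] = (1/(n-1)) · Σ_k (x_{k,i} - mean_i) · (x_{k,j} - mean_j), with n-1 = 5:
  s[X_1,X_1] = ((4.3333)·(4.3333) + (-0.6667)·(-0.6667) + (-1.6667)·(-1.6667) + (0.3333)·(0.3333) + (-0.6667)·(-0.6667) + (-1.6667)·(-1.6667)) / 5 = 25.3333/5 = 5.0667
  s[X_1,X_2] = ((4.3333)·(-3.1667) + (-0.6667)·(3.8333) + (-1.6667)·(-1.1667) + (0.3333)·(-0.1667) + (-0.6667)·(3.8333) + (-1.6667)·(-3.1667)) / 5 = -11.6667/5 = -2.3333
  s[X_2,X_2] = ((-3.1667)·(-3.1667) + (3.8333)·(3.8333) + (-1.1667)·(-1.1667) + (-0.1667)·(-0.1667) + (3.8333)·(3.8333) + (-3.1667)·(-3.1667)) / 5 = 50.8333/5 = 10.1667
  Sample standard deviations s_i = √(s[i,i]):
  s(X_1) = √(5.0667) = 2.2509
  s(X_2) = √(10.1667) = 3.1885

Step 3 — r_{ij} = s_{ij} / (s_i · s_j):
  r[X_1,X_1] = 1 (diagonal).
  r[X_1,X_2] = -2.3333 / (2.2509 · 3.1885) = -2.3333 / 7.1771 = -0.3251
  r[X_2,X_2] = 1 (diagonal).

R is symmetric with unit diagonal. Assembling:

R = [[1, -0.3251],
 [-0.3251, 1]]


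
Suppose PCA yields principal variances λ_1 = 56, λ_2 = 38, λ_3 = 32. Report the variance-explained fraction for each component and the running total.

Step 1 — total variance = trace(Sigma) = Σ λ_i = 56 + 38 + 32 = 126.

Step 2 — fraction explained by component i = λ_i / Σ λ:
  PC1: 56/126 = 0.4444
  PC2: 38/126 = 0.3016
  PC3: 32/126 = 0.254

Step 3 — cumulative fraction after k components = (λ_1 + ... + λ_k) / Σ λ:
  k = 1: 56/126 = 0.4444
  k = 2: (56 + 38)/126 = 94/126 = 0.746
  k = 3: (56 + 38 + 32)/126 = 126/126 = 1

Summary (fraction, with percent):

explained: PC1 0.4444 (44.44%), PC2 0.3016 (30.16%), PC3 0.254 (25.4%);  cumulative: 0.4444, 0.746, 1


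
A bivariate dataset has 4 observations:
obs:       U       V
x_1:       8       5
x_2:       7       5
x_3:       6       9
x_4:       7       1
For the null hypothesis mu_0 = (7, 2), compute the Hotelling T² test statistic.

Step 1 — sample mean vector:
  mean(U) = (8 + 7 + 6 + 7) / 4 = 28/4 = 7
  mean(V) = (5 + 5 + 9 + 1) / 4 = 20/4 = 5
  x̄ = (7, 5),  deviation x̄ - mu_0 = (7, 5) - (7, 2) = (0, 3).

Step 2 — sample covariance matrix, S[i,j] = (1/(n-1)) · Σ_k (x_{k,i} - mean_i) · (x_{k,j} - mean_j), divisor n-1 = 3:
  S[U,U] = ((1)·(1) + (0)·(0) + (-1)·(-1) + (0)·(0)) / 3 = 2/3 = 0.6667
  S[U,V] = ((1)·(0) + (0)·(0) + (-1)·(4) + (0)·(-4)) / 3 = -4/3 = -1.3333
  S[V,V] = ((0)·(0) + (0)·(0) + (4)·(4) + (-4)·(-4)) / 3 = 32/3 = 10.6667
  S = [[0.6667, -1.3333],
 [-1.3333, 10.6667]].

Step 3 — invert S. det(S) = 0.6667·10.6667 - (-1.3333)² = 5.3333.
  S^{-1} = (1/det) · [[d, -b], [-b, a]] = [[2, 0.25],
 [0.25, 0.125]].

Step 4 — quadratic form (x̄ - mu_0)^T · S^{-1} · (x̄ - mu_0):
  S^{-1} · (x̄ - mu_0) = (0.75, 0.375),
  (x̄ - mu_0)^T · [...] = (0)·(0.75) + (3)·(0.375) = 1.125.

Step 5 — scale by n: T² = 4 · 1.125 = 4.5.

T² ≈ 4.5


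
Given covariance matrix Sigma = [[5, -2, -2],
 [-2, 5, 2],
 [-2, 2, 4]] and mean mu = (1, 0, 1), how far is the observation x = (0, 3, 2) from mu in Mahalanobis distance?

Step 1 — centre the observation: (x - mu) = (-1, 3, 1).

Step 2 — invert Sigma (cofactor / det for 3×3, or solve directly):
  Sigma^{-1} = [[0.2667, 0.0667, 0.1],
 [0.0667, 0.2667, -0.1],
 [0.1, -0.1, 0.35]].

Step 3 — form the quadratic (x - mu)^T · Sigma^{-1} · (x - mu):
  Sigma^{-1} · (x - mu) = (0.0333, 0.6333, -0.05).
  (x - mu)^T · [Sigma^{-1} · (x - mu)] = (-1)·(0.0333) + (3)·(0.6333) + (1)·(-0.05) = 1.8167.

Step 4 — take square root: d = √(1.8167) ≈ 1.3478.

d(x, mu) = √(1.8167) ≈ 1.3478


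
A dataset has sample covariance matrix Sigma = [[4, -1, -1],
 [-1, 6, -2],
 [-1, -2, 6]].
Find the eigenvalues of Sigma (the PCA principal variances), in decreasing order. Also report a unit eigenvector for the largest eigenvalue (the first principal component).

Step 1 — characteristic polynomial p(λ) = det(λI - Sigma) = λ³ - tr·λ² + c_1·λ - det, where tr = trace, c_1 = sum of the principal 2×2 minors, det = det(Sigma):
  tr = 4 + 6 + 6 = 16,
  c_1 = (4·6 - (-1)²) + (4·6 - (-1)²) + (6·6 - (-2)²) = 23 + 23 + 32 = 78,
  det = 4·(6·6 - (-2)²) - (-1)·((-1)·6 - (-2)·(-1)) + (-1)·((-1)·(-2) - 6·(-1)) = 4·(32) - (-1)·(-8) + (-1)·(8) = 112.
  So p(λ) = λ³ - 16λ² + 78λ - 112.
Step 2 — look for an integer root (rational root theorem: any rational root is an integer divisor of 112). Testing λ = 8:
  p(8) = 512 - 1024 + 624 - 112 = 0  ✓
  Dividing out (λ - 8): p(λ) = (λ - 8)(λ² - 8λ + 14).
Step 3 — remaining eigenvalues from the quadratic λ² - 8λ + 14 = 0:
  Δ = 8² - 4·14 = 64 - 56 = 8,  λ = (8 ± √8)/2 = (8 ± 2.8284)/2 ≈ 5.4142 or 2.5858.
  Sorted: λ_1 = 8,  λ_2 = 5.4142,  λ_3 = 2.5858  (check: sum = 16 = tr ✓).

Step 4 — unit eigenvector for λ_1 = 8: v spans the null space of (Sigma - λ_1 I), whose rows are
  r_1 = (-4, -1, -1),  r_2 = (-1, -2, -2),  r_3 = (-1, -2, -2).
  v is orthogonal to every row, so take v ∝ r_1 × r_2 = ((-1)·(-2) - (-1)·(-2), (-1)·(-1) - (-4)·(-2), (-4)·(-2) - (-1)·(-1)) = (0, -7, 7).
  Rescale (divide by 7; multiply by -1 so the first nonzero entry is positive): u = (0, 1, -1).
  ||u|| = √((0)² + (1)² + (-1)²) = √(2) ≈ 1.4142,  v_1 = u/||u|| ≈ (0, 0.7071, -0.7071) (||v_1|| = 1).

λ_1 = 8,  λ_2 = 5.4142,  λ_3 = 2.5858;  v_1 ≈ (0, 0.7071, -0.7071)


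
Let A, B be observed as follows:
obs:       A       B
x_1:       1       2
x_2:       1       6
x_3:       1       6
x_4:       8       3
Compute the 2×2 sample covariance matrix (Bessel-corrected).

Step 1 — column means:
  mean(A) = (1 + 1 + 1 + 8) / 4 = 11/4 = 2.75
  mean(B) = (2 + 6 + 6 + 3) / 4 = 17/4 = 4.25

Step 2 — sample covariance S[i,j] = (1/(n-1)) · Σ_k (x_{k,i} - mean_i) · (x_{k,j} - mean_j), with n-1 = 3.
  S[A,A] = ((-1.75)·(-1.75) + (-1.75)·(-1.75) + (-1.75)·(-1.75) + (5.25)·(5.25)) / 3 = 36.75/3 = 12.25
  S[A,B] = ((-1.75)·(-2.25) + (-1.75)·(1.75) + (-1.75)·(1.75) + (5.25)·(-1.25)) / 3 = -8.75/3 = -2.9167
  S[B,B] = ((-2.25)·(-2.25) + (1.75)·(1.75) + (1.75)·(1.75) + (-1.25)·(-1.25)) / 3 = 12.75/3 = 4.25

S is symmetric (S[j,i] = S[i,j]). Assembling:

S = [[12.25, -2.9167],
 [-2.9167, 4.25]]


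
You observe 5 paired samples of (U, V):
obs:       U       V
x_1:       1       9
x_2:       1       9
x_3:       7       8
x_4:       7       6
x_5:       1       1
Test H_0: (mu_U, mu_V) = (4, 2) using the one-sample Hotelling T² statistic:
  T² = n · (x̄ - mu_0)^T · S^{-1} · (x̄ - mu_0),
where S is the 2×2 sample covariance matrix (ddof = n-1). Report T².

Step 1 — sample mean vector:
  mean(U) = (1 + 1 + 7 + 7 + 1) / 5 = 17/5 = 3.4
  mean(V) = (9 + 9 + 8 + 6 + 1) / 5 = 33/5 = 6.6
  x̄ = (3.4, 6.6),  deviation x̄ - mu_0 = (3.4, 6.6) - (4, 2) = (-0.6, 4.6).

Step 2 — sample covariance matrix, S[i,j] = (1/(n-1)) · Σ_k (x_{k,i} - mean_i) · (x_{k,j} - mean_j), divisor n-1 = 4:
  S[U,U] = ((-2.4)·(-2.4) + (-2.4)·(-2.4) + (3.6)·(3.6) + (3.6)·(3.6) + (-2.4)·(-2.4)) / 4 = 43.2/4 = 10.8
  S[U,V] = ((-2.4)·(2.4) + (-2.4)·(2.4) + (3.6)·(1.4) + (3.6)·(-0.6) + (-2.4)·(-5.6)) / 4 = 4.8/4 = 1.2
  S[V,V] = ((2.4)·(2.4) + (2.4)·(2.4) + (1.4)·(1.4) + (-0.6)·(-0.6) + (-5.6)·(-5.6)) / 4 = 45.2/4 = 11.3
  S = [[10.8, 1.2],
 [1.2, 11.3]].

Step 3 — invert S. det(S) = 10.8·11.3 - (1.2)² = 120.6.
  S^{-1} = (1/det) · [[d, -b], [-b, a]] = [[0.0937, -0.01],
 [-0.01, 0.0896]].

Step 4 — quadratic form (x̄ - mu_0)^T · S^{-1} · (x̄ - mu_0):
  S^{-1} · (x̄ - mu_0) = (-0.102, 0.4179),
  (x̄ - mu_0)^T · [...] = (-0.6)·(-0.102) + (4.6)·(0.4179) = 1.9836.

Step 5 — scale by n: T² = 5 · 1.9836 = 9.9179.

T² ≈ 9.9179


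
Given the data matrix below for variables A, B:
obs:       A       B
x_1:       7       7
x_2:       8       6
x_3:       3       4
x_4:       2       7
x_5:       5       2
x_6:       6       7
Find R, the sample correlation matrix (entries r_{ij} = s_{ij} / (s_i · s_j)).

Step 1 — column means:
  mean(A) = (7 + 8 + 3 + 2 + 5 + 6) / 6 = 31/6 = 5.1667
  mean(B) = (7 + 6 + 4 + 7 + 2 + 7) / 6 = 33/6 = 5.5

Step 2 — sample variances and covariances s[i,j] = (1/(n-1)) · Σ_k (x_{k,i} - mean_i) · (x_{k,j} - mean_j), with n-1 = 5:
  s[A,A] = ((1.8333)·(1.8333) + (2.8333)·(2.8333) + (-2.1667)·(-2.1667) + (-3.1667)·(-3.1667) + (-0.1667)·(-0.1667) + (0.8333)·(0.8333)) / 5 = 26.8333/5 = 5.3667
  s[A,B] = ((1.8333)·(1.5) + (2.8333)·(0.5) + (-2.1667)·(-1.5) + (-3.1667)·(1.5) + (-0.1667)·(-3.5) + (0.8333)·(1.5)) / 5 = 4.5/5 = 0.9
  s[B,B] = ((1.5)·(1.5) + (0.5)·(0.5) + (-1.5)·(-1.5) + (1.5)·(1.5) + (-3.5)·(-3.5) + (1.5)·(1.5)) / 5 = 21.5/5 = 4.3
  Sample standard deviations s_i = √(s[i,i]):
  s(A) = √(5.3667) = 2.3166
  s(B) = √(4.3) = 2.0736

Step 3 — r_{ij} = s_{ij} / (s_i · s_j):
  r[A,A] = 1 (diagonal).
  r[A,B] = 0.9 / (2.3166 · 2.0736) = 0.9 / 4.8038 = 0.1874
  r[B,B] = 1 (diagonal).

R is symmetric with unit diagonal. Assembling:

R = [[1, 0.1874],
 [0.1874, 1]]


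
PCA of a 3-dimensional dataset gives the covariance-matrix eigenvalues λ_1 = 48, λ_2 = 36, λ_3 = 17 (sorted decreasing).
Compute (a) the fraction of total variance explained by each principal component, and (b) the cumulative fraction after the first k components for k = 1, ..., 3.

Step 1 — total variance = trace(Sigma) = Σ λ_i = 48 + 36 + 17 = 101.

Step 2 — fraction explained by component i = λ_i / Σ λ:
  PC1: 48/101 = 0.4752
  PC2: 36/101 = 0.3564
  PC3: 17/101 = 0.1683

Step 3 — cumulative fraction after k components = (λ_1 + ... + λ_k) / Σ λ:
  k = 1: 48/101 = 0.4752
  k = 2: (48 + 36)/101 = 84/101 = 0.8317
  k = 3: (48 + 36 + 17)/101 = 101/101 = 1

Summary (fraction, with percent):

explained: PC1 0.4752 (47.52%), PC2 0.3564 (35.64%), PC3 0.1683 (16.83%);  cumulative: 0.4752, 0.8317, 1


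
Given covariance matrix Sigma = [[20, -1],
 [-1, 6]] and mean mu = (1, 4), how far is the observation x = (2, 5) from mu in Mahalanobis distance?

Step 1 — centre the observation: (x - mu) = (1, 1).

Step 2 — invert Sigma. det(Sigma) = 20·6 - (-1)² = 119.
  Sigma^{-1} = (1/det) · [[d, -b], [-b, a]] = [[0.0504, 0.0084],
 [0.0084, 0.1681]].

Step 3 — form the quadratic (x - mu)^T · Sigma^{-1} · (x - mu):
  Sigma^{-1} · (x - mu) = (0.0588, 0.1765).
  (x - mu)^T · [Sigma^{-1} · (x - mu)] = (1)·(0.0588) + (1)·(0.1765) = 0.2353.

Step 4 — take square root: d = √(0.2353) ≈ 0.4851.

d(x, mu) = √(0.2353) ≈ 0.4851


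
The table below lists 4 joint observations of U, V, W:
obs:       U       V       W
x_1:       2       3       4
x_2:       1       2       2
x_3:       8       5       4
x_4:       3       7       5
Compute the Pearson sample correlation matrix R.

Step 1 — column means:
  mean(U) = (2 + 1 + 8 + 3) / 4 = 14/4 = 3.5
  mean(V) = (3 + 2 + 5 + 7) / 4 = 17/4 = 4.25
  mean(W) = (4 + 2 + 4 + 5) / 4 = 15/4 = 3.75

Step 2 — sample variances and covariances s[i,j] = (1/(n-1)) · Σ_k (x_{k,i} - mean_i) · (x_{k,j} - mean_j), with n-1 = 3:
  s[U,U] = ((-1.5)·(-1.5) + (-2.5)·(-2.5) + (4.5)·(4.5) + (-0.5)·(-0.5)) / 3 = 29/3 = 9.6667
  s[U,V] = ((-1.5)·(-1.25) + (-2.5)·(-2.25) + (4.5)·(0.75) + (-0.5)·(2.75)) / 3 = 9.5/3 = 3.1667
  s[U,W] = ((-1.5)·(0.25) + (-2.5)·(-1.75) + (4.5)·(0.25) + (-0.5)·(1.25)) / 3 = 4.5/3 = 1.5
  s[V,V] = ((-1.25)·(-1.25) + (-2.25)·(-2.25) + (0.75)·(0.75) + (2.75)·(2.75)) / 3 = 14.75/3 = 4.9167
  s[V,W] = ((-1.25)·(0.25) + (-2.25)·(-1.75) + (0.75)·(0.25) + (2.75)·(1.25)) / 3 = 7.25/3 = 2.4167
  s[W,W] = ((0.25)·(0.25) + (-1.75)·(-1.75) + (0.25)·(0.25) + (1.25)·(1.25)) / 3 = 4.75/3 = 1.5833
  Sample standard deviations s_i = √(s[i,i]):
  s(U) = √(9.6667) = 3.1091
  s(V) = √(4.9167) = 2.2174
  s(W) = √(1.5833) = 1.2583

Step 3 — r_{ij} = s_{ij} / (s_i · s_j):
  r[U,U] = 1 (diagonal).
  r[U,V] = 3.1667 / (3.1091 · 2.2174) = 3.1667 / 6.894 = 0.4593
  r[U,W] = 1.5 / (3.1091 · 1.2583) = 1.5 / 3.9122 = 0.3834
  r[V,V] = 1 (diagonal).
  r[V,W] = 2.4167 / (2.2174 · 1.2583) = 2.4167 / 2.7901 = 0.8662
  r[W,W] = 1 (diagonal).

R is symmetric with unit diagonal. Assembling:

R = [[1, 0.4593, 0.3834],
 [0.4593, 1, 0.8662],
 [0.3834, 0.8662, 1]]


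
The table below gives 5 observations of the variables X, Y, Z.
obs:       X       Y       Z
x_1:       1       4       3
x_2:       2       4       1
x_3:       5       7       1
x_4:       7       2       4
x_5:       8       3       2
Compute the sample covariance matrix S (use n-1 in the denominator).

Step 1 — column means:
  mean(X) = (1 + 2 + 5 + 7 + 8) / 5 = 23/5 = 4.6
  mean(Y) = (4 + 4 + 7 + 2 + 3) / 5 = 20/5 = 4
  mean(Z) = (3 + 1 + 1 + 4 + 2) / 5 = 11/5 = 2.2

Step 2 — sample covariance S[i,j] = (1/(n-1)) · Σ_k (x_{k,i} - mean_i) · (x_{k,j} - mean_j), with n-1 = 4.
  S[X,X] = ((-3.6)·(-3.6) + (-2.6)·(-2.6) + (0.4)·(0.4) + (2.4)·(2.4) + (3.4)·(3.4)) / 4 = 37.2/4 = 9.3
  S[X,Y] = ((-3.6)·(0) + (-2.6)·(0) + (0.4)·(3) + (2.4)·(-2) + (3.4)·(-1)) / 4 = -7/4 = -1.75
  S[X,Z] = ((-3.6)·(0.8) + (-2.6)·(-1.2) + (0.4)·(-1.2) + (2.4)·(1.8) + (3.4)·(-0.2)) / 4 = 3.4/4 = 0.85
  S[Y,Y] = ((0)·(0) + (0)·(0) + (3)·(3) + (-2)·(-2) + (-1)·(-1)) / 4 = 14/4 = 3.5
  S[Y,Z] = ((0)·(0.8) + (0)·(-1.2) + (3)·(-1.2) + (-2)·(1.8) + (-1)·(-0.2)) / 4 = -7/4 = -1.75
  S[Z,Z] = ((0.8)·(0.8) + (-1.2)·(-1.2) + (-1.2)·(-1.2) + (1.8)·(1.8) + (-0.2)·(-0.2)) / 4 = 6.8/4 = 1.7

S is symmetric (S[j,i] = S[i,j]). Assembling:

S = [[9.3, -1.75, 0.85],
 [-1.75, 3.5, -1.75],
 [0.85, -1.75, 1.7]]


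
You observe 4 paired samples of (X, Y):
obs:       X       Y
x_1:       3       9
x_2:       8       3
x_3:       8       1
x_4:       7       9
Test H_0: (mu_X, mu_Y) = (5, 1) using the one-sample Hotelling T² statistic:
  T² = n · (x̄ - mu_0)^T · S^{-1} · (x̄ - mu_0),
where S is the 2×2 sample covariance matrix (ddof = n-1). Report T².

Step 1 — sample mean vector:
  mean(X) = (3 + 8 + 8 + 7) / 4 = 26/4 = 6.5
  mean(Y) = (9 + 3 + 1 + 9) / 4 = 22/4 = 5.5
  x̄ = (6.5, 5.5),  deviation x̄ - mu_0 = (6.5, 5.5) - (5, 1) = (1.5, 4.5).

Step 2 — sample covariance matrix, S[i,j] = (1/(n-1)) · Σ_k (x_{k,i} - mean_i) · (x_{k,j} - mean_j), divisor n-1 = 3:
  S[X,X] = ((-3.5)·(-3.5) + (1.5)·(1.5) + (1.5)·(1.5) + (0.5)·(0.5)) / 3 = 17/3 = 5.6667
  S[X,Y] = ((-3.5)·(3.5) + (1.5)·(-2.5) + (1.5)·(-4.5) + (0.5)·(3.5)) / 3 = -21/3 = -7
  S[Y,Y] = ((3.5)·(3.5) + (-2.5)·(-2.5) + (-4.5)·(-4.5) + (3.5)·(3.5)) / 3 = 51/3 = 17
  S = [[5.6667, -7],
 [-7, 17]].

Step 3 — invert S. det(S) = 5.6667·17 - (-7)² = 47.3333.
  S^{-1} = (1/det) · [[d, -b], [-b, a]] = [[0.3592, 0.1479],
 [0.1479, 0.1197]].

Step 4 — quadratic form (x̄ - mu_0)^T · S^{-1} · (x̄ - mu_0):
  S^{-1} · (x̄ - mu_0) = (1.2042, 0.7606),
  (x̄ - mu_0)^T · [...] = (1.5)·(1.2042) + (4.5)·(0.7606) = 5.2289.

Step 5 — scale by n: T² = 4 · 5.2289 = 20.9155.

T² ≈ 20.9155


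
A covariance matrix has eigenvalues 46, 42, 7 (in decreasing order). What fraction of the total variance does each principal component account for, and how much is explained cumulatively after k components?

Step 1 — total variance = trace(Sigma) = Σ λ_i = 46 + 42 + 7 = 95.

Step 2 — fraction explained by component i = λ_i / Σ λ:
  PC1: 46/95 = 0.4842
  PC2: 42/95 = 0.4421
  PC3: 7/95 = 0.0737

Step 3 — cumulative fraction after k components = (λ_1 + ... + λ_k) / Σ λ:
  k = 1: 46/95 = 0.4842
  k = 2: (46 + 42)/95 = 88/95 = 0.9263
  k = 3: (46 + 42 + 7)/95 = 95/95 = 1

Summary (fraction, with percent):

explained: PC1 0.4842 (48.42%), PC2 0.4421 (44.21%), PC3 0.0737 (7.37%);  cumulative: 0.4842, 0.9263, 1


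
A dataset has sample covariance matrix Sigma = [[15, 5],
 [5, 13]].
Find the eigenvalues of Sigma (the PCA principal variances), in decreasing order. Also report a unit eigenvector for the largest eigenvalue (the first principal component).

Step 1 — characteristic polynomial of 2×2 Sigma:
  det(Sigma - λI) = λ² - trace · λ + det = 0.
  trace = 15 + 13 = 28, det = 15·13 - (5)² = 170.
Step 2 — discriminant:
  Δ = trace² - 4·det = 784 - 680 = 104.
Step 3 — eigenvalues:
  λ = (trace ± √Δ)/2 = (28 ± 10.198)/2,
  λ_1 = 19.099,  λ_2 = 8.901.

Step 4 — unit eigenvector for λ_1: solve (Sigma - λ_1 I)v = 0. First row:
  (15 - 19.099)·v_x + (5)·v_y = 0, i.e. (-4.099)·v_x + (5)·v_y = 0,
  so v ∝ (b, λ_1 - a) = (5, 4.099) = u.
  ||u|| = √((5)² + (4.099)²) = √(41.802) ≈ 6.4654,
  v_1 = u/||u|| ≈ (0.7733, 0.634) (||v_1|| = 1).

λ_1 = 19.099,  λ_2 = 8.901;  v_1 ≈ (0.7733, 0.634)


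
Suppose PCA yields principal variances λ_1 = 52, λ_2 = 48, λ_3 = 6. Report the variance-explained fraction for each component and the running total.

Step 1 — total variance = trace(Sigma) = Σ λ_i = 52 + 48 + 6 = 106.

Step 2 — fraction explained by component i = λ_i / Σ λ:
  PC1: 52/106 = 0.4906
  PC2: 48/106 = 0.4528
  PC3: 6/106 = 0.0566

Step 3 — cumulative fraction after k components = (λ_1 + ... + λ_k) / Σ λ:
  k = 1: 52/106 = 0.4906
  k = 2: (52 + 48)/106 = 100/106 = 0.9434
  k = 3: (52 + 48 + 6)/106 = 106/106 = 1

Summary (fraction, with percent):

explained: PC1 0.4906 (49.06%), PC2 0.4528 (45.28%), PC3 0.0566 (5.66%);  cumulative: 0.4906, 0.9434, 1


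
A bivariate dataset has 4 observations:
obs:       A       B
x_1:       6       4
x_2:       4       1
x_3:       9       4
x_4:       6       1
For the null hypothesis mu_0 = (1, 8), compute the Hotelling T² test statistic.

Step 1 — sample mean vector:
  mean(A) = (6 + 4 + 9 + 6) / 4 = 25/4 = 6.25
  mean(B) = (4 + 1 + 4 + 1) / 4 = 10/4 = 2.5
  x̄ = (6.25, 2.5),  deviation x̄ - mu_0 = (6.25, 2.5) - (1, 8) = (5.25, -5.5).

Step 2 — sample covariance matrix, S[i,j] = (1/(n-1)) · Σ_k (x_{k,i} - mean_i) · (x_{k,j} - mean_j), divisor n-1 = 3:
  S[A,A] = ((-0.25)·(-0.25) + (-2.25)·(-2.25) + (2.75)·(2.75) + (-0.25)·(-0.25)) / 3 = 12.75/3 = 4.25
  S[A,B] = ((-0.25)·(1.5) + (-2.25)·(-1.5) + (2.75)·(1.5) + (-0.25)·(-1.5)) / 3 = 7.5/3 = 2.5
  S[B,B] = ((1.5)·(1.5) + (-1.5)·(-1.5) + (1.5)·(1.5) + (-1.5)·(-1.5)) / 3 = 9/3 = 3
  S = [[4.25, 2.5],
 [2.5, 3]].

Step 3 — invert S. det(S) = 4.25·3 - (2.5)² = 6.5.
  S^{-1} = (1/det) · [[d, -b], [-b, a]] = [[0.4615, -0.3846],
 [-0.3846, 0.6538]].

Step 4 — quadratic form (x̄ - mu_0)^T · S^{-1} · (x̄ - mu_0):
  S^{-1} · (x̄ - mu_0) = (4.5385, -5.6154),
  (x̄ - mu_0)^T · [...] = (5.25)·(4.5385) + (-5.5)·(-5.6154) = 54.7115.

Step 5 — scale by n: T² = 4 · 54.7115 = 218.8462.

T² ≈ 218.8462


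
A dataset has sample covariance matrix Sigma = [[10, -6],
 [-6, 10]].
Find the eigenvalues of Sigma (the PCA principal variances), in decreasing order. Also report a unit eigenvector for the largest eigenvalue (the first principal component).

Step 1 — characteristic polynomial of 2×2 Sigma:
  det(Sigma - λI) = λ² - trace · λ + det = 0.
  trace = 10 + 10 = 20, det = 10·10 - (-6)² = 64.
Step 2 — discriminant:
  Δ = trace² - 4·det = 400 - 256 = 144.
Step 3 — eigenvalues:
  λ = (trace ± √Δ)/2 = (20 ± 12)/2,
  λ_1 = 16,  λ_2 = 4.

Step 4 — unit eigenvector for λ_1: solve (Sigma - λ_1 I)v = 0. First row:
  (10 - 16)·v_x + (-6)·v_y = 0, i.e. (-6)·v_x + (-6)·v_y = 0,
  so v ∝ (b, λ_1 - a) = (-6, 6); multiply by -1 so the first entry is positive: u = (6, -6).
  ||u|| = √((6)² + (-6)²) = √(72) ≈ 8.4853,
  v_1 = u/||u|| ≈ (0.7071, -0.7071) (||v_1|| = 1).

λ_1 = 16,  λ_2 = 4;  v_1 ≈ (0.7071, -0.7071)


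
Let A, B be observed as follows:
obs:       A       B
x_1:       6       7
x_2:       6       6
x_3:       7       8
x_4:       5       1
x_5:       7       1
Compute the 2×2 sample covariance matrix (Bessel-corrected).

Step 1 — column means:
  mean(A) = (6 + 6 + 7 + 5 + 7) / 5 = 31/5 = 6.2
  mean(B) = (7 + 6 + 8 + 1 + 1) / 5 = 23/5 = 4.6

Step 2 — sample covariance S[i,j] = (1/(n-1)) · Σ_k (x_{k,i} - mean_i) · (x_{k,j} - mean_j), with n-1 = 4.
  S[A,A] = ((-0.2)·(-0.2) + (-0.2)·(-0.2) + (0.8)·(0.8) + (-1.2)·(-1.2) + (0.8)·(0.8)) / 4 = 2.8/4 = 0.7
  S[A,B] = ((-0.2)·(2.4) + (-0.2)·(1.4) + (0.8)·(3.4) + (-1.2)·(-3.6) + (0.8)·(-3.6)) / 4 = 3.4/4 = 0.85
  S[B,B] = ((2.4)·(2.4) + (1.4)·(1.4) + (3.4)·(3.4) + (-3.6)·(-3.6) + (-3.6)·(-3.6)) / 4 = 45.2/4 = 11.3

S is symmetric (S[j,i] = S[i,j]). Assembling:

S = [[0.7, 0.85],
 [0.85, 11.3]]


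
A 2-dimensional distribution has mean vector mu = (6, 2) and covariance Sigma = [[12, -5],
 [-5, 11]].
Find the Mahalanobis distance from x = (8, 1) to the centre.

Step 1 — centre the observation: (x - mu) = (2, -1).

Step 2 — invert Sigma. det(Sigma) = 12·11 - (-5)² = 107.
  Sigma^{-1} = (1/det) · [[d, -b], [-b, a]] = [[0.1028, 0.0467],
 [0.0467, 0.1121]].

Step 3 — form the quadratic (x - mu)^T · Sigma^{-1} · (x - mu):
  Sigma^{-1} · (x - mu) = (0.1589, -0.0187).
  (x - mu)^T · [Sigma^{-1} · (x - mu)] = (2)·(0.1589) + (-1)·(-0.0187) = 0.3364.

Step 4 — take square root: d = √(0.3364) ≈ 0.58.

d(x, mu) = √(0.3364) ≈ 0.58


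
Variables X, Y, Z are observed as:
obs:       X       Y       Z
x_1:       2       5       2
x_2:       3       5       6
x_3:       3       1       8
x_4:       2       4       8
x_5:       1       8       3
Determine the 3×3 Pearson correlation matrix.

Step 1 — column means:
  mean(X) = (2 + 3 + 3 + 2 + 1) / 5 = 11/5 = 2.2
  mean(Y) = (5 + 5 + 1 + 4 + 8) / 5 = 23/5 = 4.6
  mean(Z) = (2 + 6 + 8 + 8 + 3) / 5 = 27/5 = 5.4

Step 2 — sample variances and covariances s[i,j] = (1/(n-1)) · Σ_k (x_{k,i} - mean_i) · (x_{k,j} - mean_j), with n-1 = 4:
  s[X,X] = ((-0.2)·(-0.2) + (0.8)·(0.8) + (0.8)·(0.8) + (-0.2)·(-0.2) + (-1.2)·(-1.2)) / 4 = 2.8/4 = 0.7
  s[X,Y] = ((-0.2)·(0.4) + (0.8)·(0.4) + (0.8)·(-3.6) + (-0.2)·(-0.6) + (-1.2)·(3.4)) / 4 = -6.6/4 = -1.65
  s[X,Z] = ((-0.2)·(-3.4) + (0.8)·(0.6) + (0.8)·(2.6) + (-0.2)·(2.6) + (-1.2)·(-2.4)) / 4 = 5.6/4 = 1.4
  s[Y,Y] = ((0.4)·(0.4) + (0.4)·(0.4) + (-3.6)·(-3.6) + (-0.6)·(-0.6) + (3.4)·(3.4)) / 4 = 25.2/4 = 6.3
  s[Y,Z] = ((0.4)·(-3.4) + (0.4)·(0.6) + (-3.6)·(2.6) + (-0.6)·(2.6) + (3.4)·(-2.4)) / 4 = -20.2/4 = -5.05
  s[Z,Z] = ((-3.4)·(-3.4) + (0.6)·(0.6) + (2.6)·(2.6) + (2.6)·(2.6) + (-2.4)·(-2.4)) / 4 = 31.2/4 = 7.8
  Sample standard deviations s_i = √(s[i,i]):
  s(X) = √(0.7) = 0.8367
  s(Y) = √(6.3) = 2.51
  s(Z) = √(7.8) = 2.7928

Step 3 — r_{ij} = s_{ij} / (s_i · s_j):
  r[X,X] = 1 (diagonal).
  r[X,Y] = -1.65 / (0.8367 · 2.51) = -1.65 / 2.1 = -0.7857
  r[X,Z] = 1.4 / (0.8367 · 2.7928) = 1.4 / 2.3367 = 0.5991
  r[Y,Y] = 1 (diagonal).
  r[Y,Z] = -5.05 / (2.51 · 2.7928) = -5.05 / 7.01 = -0.7204
  r[Z,Z] = 1 (diagonal).

R is symmetric with unit diagonal. Assembling:

R = [[1, -0.7857, 0.5991],
 [-0.7857, 1, -0.7204],
 [0.5991, -0.7204, 1]]


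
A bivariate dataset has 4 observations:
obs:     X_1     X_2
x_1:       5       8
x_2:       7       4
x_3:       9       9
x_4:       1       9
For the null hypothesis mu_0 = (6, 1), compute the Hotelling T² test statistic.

Step 1 — sample mean vector:
  mean(X_1) = (5 + 7 + 9 + 1) / 4 = 22/4 = 5.5
  mean(X_2) = (8 + 4 + 9 + 9) / 4 = 30/4 = 7.5
  x̄ = (5.5, 7.5),  deviation x̄ - mu_0 = (5.5, 7.5) - (6, 1) = (-0.5, 6.5).

Step 2 — sample covariance matrix, S[i,j] = (1/(n-1)) · Σ_k (x_{k,i} - mean_i) · (x_{k,j} - mean_j), divisor n-1 = 3:
  S[X_1,X_1] = ((-0.5)·(-0.5) + (1.5)·(1.5) + (3.5)·(3.5) + (-4.5)·(-4.5)) / 3 = 35/3 = 11.6667
  S[X_1,X_2] = ((-0.5)·(0.5) + (1.5)·(-3.5) + (3.5)·(1.5) + (-4.5)·(1.5)) / 3 = -7/3 = -2.3333
  S[X_2,X_2] = ((0.5)·(0.5) + (-3.5)·(-3.5) + (1.5)·(1.5) + (1.5)·(1.5)) / 3 = 17/3 = 5.6667
  S = [[11.6667, -2.3333],
 [-2.3333, 5.6667]].

Step 3 — invert S. det(S) = 11.6667·5.6667 - (-2.3333)² = 60.6667.
  S^{-1} = (1/det) · [[d, -b], [-b, a]] = [[0.0934, 0.0385],
 [0.0385, 0.1923]].

Step 4 — quadratic form (x̄ - mu_0)^T · S^{-1} · (x̄ - mu_0):
  S^{-1} · (x̄ - mu_0) = (0.2033, 1.2308),
  (x̄ - mu_0)^T · [...] = (-0.5)·(0.2033) + (6.5)·(1.2308) = 7.8984.

Step 5 — scale by n: T² = 4 · 7.8984 = 31.5934.

T² ≈ 31.5934


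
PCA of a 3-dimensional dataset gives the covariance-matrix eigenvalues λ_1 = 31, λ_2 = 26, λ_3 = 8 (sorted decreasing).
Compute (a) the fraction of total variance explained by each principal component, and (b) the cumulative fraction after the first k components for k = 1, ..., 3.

Step 1 — total variance = trace(Sigma) = Σ λ_i = 31 + 26 + 8 = 65.

Step 2 — fraction explained by component i = λ_i / Σ λ:
  PC1: 31/65 = 0.4769
  PC2: 26/65 = 0.4
  PC3: 8/65 = 0.1231

Step 3 — cumulative fraction after k components = (λ_1 + ... + λ_k) / Σ λ:
  k = 1: 31/65 = 0.4769
  k = 2: (31 + 26)/65 = 57/65 = 0.8769
  k = 3: (31 + 26 + 8)/65 = 65/65 = 1

Summary (fraction, with percent):

explained: PC1 0.4769 (47.69%), PC2 0.4 (40%), PC3 0.1231 (12.31%);  cumulative: 0.4769, 0.8769, 1


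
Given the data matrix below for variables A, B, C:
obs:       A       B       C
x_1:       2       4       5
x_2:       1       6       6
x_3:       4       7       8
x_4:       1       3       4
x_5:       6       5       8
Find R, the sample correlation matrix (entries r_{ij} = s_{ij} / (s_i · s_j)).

Step 1 — column means:
  mean(A) = (2 + 1 + 4 + 1 + 6) / 5 = 14/5 = 2.8
  mean(B) = (4 + 6 + 7 + 3 + 5) / 5 = 25/5 = 5
  mean(C) = (5 + 6 + 8 + 4 + 8) / 5 = 31/5 = 6.2

Step 2 — sample variances and covariances s[i,j] = (1/(n-1)) · Σ_k (x_{k,i} - mean_i) · (x_{k,j} - mean_j), with n-1 = 4:
  s[A,A] = ((-0.8)·(-0.8) + (-1.8)·(-1.8) + (1.2)·(1.2) + (-1.8)·(-1.8) + (3.2)·(3.2)) / 4 = 18.8/4 = 4.7
  s[A,B] = ((-0.8)·(-1) + (-1.8)·(1) + (1.2)·(2) + (-1.8)·(-2) + (3.2)·(0)) / 4 = 5/4 = 1.25
  s[A,C] = ((-0.8)·(-1.2) + (-1.8)·(-0.2) + (1.2)·(1.8) + (-1.8)·(-2.2) + (3.2)·(1.8)) / 4 = 13.2/4 = 3.3
  s[B,B] = ((-1)·(-1) + (1)·(1) + (2)·(2) + (-2)·(-2) + (0)·(0)) / 4 = 10/4 = 2.5
  s[B,C] = ((-1)·(-1.2) + (1)·(-0.2) + (2)·(1.8) + (-2)·(-2.2) + (0)·(1.8)) / 4 = 9/4 = 2.25
  s[C,C] = ((-1.2)·(-1.2) + (-0.2)·(-0.2) + (1.8)·(1.8) + (-2.2)·(-2.2) + (1.8)·(1.8)) / 4 = 12.8/4 = 3.2
  Sample standard deviations s_i = √(s[i,i]):
  s(A) = √(4.7) = 2.1679
  s(B) = √(2.5) = 1.5811
  s(C) = √(3.2) = 1.7889

Step 3 — r_{ij} = s_{ij} / (s_i · s_j):
  r[A,A] = 1 (diagonal).
  r[A,B] = 1.25 / (2.1679 · 1.5811) = 1.25 / 3.4278 = 0.3647
  r[A,C] = 3.3 / (2.1679 · 1.7889) = 3.3 / 3.8781 = 0.8509
  r[B,B] = 1 (diagonal).
  r[B,C] = 2.25 / (1.5811 · 1.7889) = 2.25 / 2.8284 = 0.7955
  r[C,C] = 1 (diagonal).

R is symmetric with unit diagonal. Assembling:

R = [[1, 0.3647, 0.8509],
 [0.3647, 1, 0.7955],
 [0.8509, 0.7955, 1]]


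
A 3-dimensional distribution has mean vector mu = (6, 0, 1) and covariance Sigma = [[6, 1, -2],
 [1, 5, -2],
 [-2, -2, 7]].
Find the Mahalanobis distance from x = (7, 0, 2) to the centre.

Step 1 — centre the observation: (x - mu) = (1, 0, 1).

Step 2 — invert Sigma (cofactor / det for 3×3, or solve directly):
  Sigma^{-1} = [[0.1856, -0.018, 0.0479],
 [-0.018, 0.2275, 0.0599],
 [0.0479, 0.0599, 0.1737]].

Step 3 — form the quadratic (x - mu)^T · Sigma^{-1} · (x - mu):
  Sigma^{-1} · (x - mu) = (0.2335, 0.0419, 0.2216).
  (x - mu)^T · [Sigma^{-1} · (x - mu)] = (1)·(0.2335) + (0)·(0.0419) + (1)·(0.2216) = 0.4551.

Step 4 — take square root: d = √(0.4551) ≈ 0.6746.

d(x, mu) = √(0.4551) ≈ 0.6746


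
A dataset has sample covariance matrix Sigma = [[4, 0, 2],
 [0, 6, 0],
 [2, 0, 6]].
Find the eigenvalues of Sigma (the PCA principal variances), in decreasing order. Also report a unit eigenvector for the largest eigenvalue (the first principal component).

Step 1 — characteristic polynomial p(λ) = det(λI - Sigma) = λ³ - tr·λ² + c_1·λ - det, where tr = trace, c_1 = sum of the principal 2×2 minors, det = det(Sigma):
  tr = 4 + 6 + 6 = 16,
  c_1 = (4·6 - (0)²) + (4·6 - (2)²) + (6·6 - (0)²) = 24 + 20 + 36 = 80,
  det = 4·(6·6 - (0)²) - (0)·((0)·6 - (0)·(2)) + (2)·((0)·(0) - 6·(2)) = 4·(36) - (0)·(0) + (2)·(-12) = 120.
  So p(λ) = λ³ - 16λ² + 80λ - 120.
Step 2 — look for an integer root (rational root theorem: any rational root is an integer divisor of 120). Testing λ = 6:
  p(6) = 216 - 576 + 480 - 120 = 0  ✓
  Dividing out (λ - 6): p(λ) = (λ - 6)(λ² - 10λ + 20).
Step 3 — remaining eigenvalues from the quadratic λ² - 10λ + 20 = 0:
  Δ = 10² - 4·20 = 100 - 80 = 20,  λ = (10 ± √20)/2 = (10 ± 4.4721)/2 ≈ 7.2361 or 2.7639.
  Sorted: λ_1 = 7.2361,  λ_2 = 6,  λ_3 = 2.7639  (check: sum = 16 = tr ✓).

Step 4 — unit eigenvector for λ_1 ≈ 7.2361: v spans the null space of (Sigma - λ_1 I), whose rows are
  r_1 = (-3.2361, 0, 2),  r_2 = (0, -1.2361, 0),  r_3 = (2, 0, -1.2361).
  v is orthogonal to every row, so take v ∝ r_1 × r_2 = ((0)·(0) - (2)·(-1.2361), (2)·(0) - (-3.2361)·(0), (-3.2361)·(-1.2361) - (0)·(0)) ≈ (2.4721, 0, 4).
  Let u = (2.4721, 0, 4).
  ||u|| = √((2.4721)² + (0)² + (4)²) = √(22.1115) ≈ 4.7023,  v_1 = u/||u|| ≈ (0.5257, 0, 0.8507) (||v_1|| = 1).

λ_1 = 7.2361,  λ_2 = 6,  λ_3 = 2.7639;  v_1 ≈ (0.5257, 0, 0.8507)


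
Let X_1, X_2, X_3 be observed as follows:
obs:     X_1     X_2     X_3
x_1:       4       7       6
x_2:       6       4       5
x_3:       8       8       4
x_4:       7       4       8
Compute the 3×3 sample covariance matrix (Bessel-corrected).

Step 1 — column means:
  mean(X_1) = (4 + 6 + 8 + 7) / 4 = 25/4 = 6.25
  mean(X_2) = (7 + 4 + 8 + 4) / 4 = 23/4 = 5.75
  mean(X_3) = (6 + 5 + 4 + 8) / 4 = 23/4 = 5.75

Step 2 — sample covariance S[i,j] = (1/(n-1)) · Σ_k (x_{k,i} - mean_i) · (x_{k,j} - mean_j), with n-1 = 3.
  S[X_1,X_1] = ((-2.25)·(-2.25) + (-0.25)·(-0.25) + (1.75)·(1.75) + (0.75)·(0.75)) / 3 = 8.75/3 = 2.9167
  S[X_1,X_2] = ((-2.25)·(1.25) + (-0.25)·(-1.75) + (1.75)·(2.25) + (0.75)·(-1.75)) / 3 = 0.25/3 = 0.0833
  S[X_1,X_3] = ((-2.25)·(0.25) + (-0.25)·(-0.75) + (1.75)·(-1.75) + (0.75)·(2.25)) / 3 = -1.75/3 = -0.5833
  S[X_2,X_2] = ((1.25)·(1.25) + (-1.75)·(-1.75) + (2.25)·(2.25) + (-1.75)·(-1.75)) / 3 = 12.75/3 = 4.25
  S[X_2,X_3] = ((1.25)·(0.25) + (-1.75)·(-0.75) + (2.25)·(-1.75) + (-1.75)·(2.25)) / 3 = -6.25/3 = -2.0833
  S[X_3,X_3] = ((0.25)·(0.25) + (-0.75)·(-0.75) + (-1.75)·(-1.75) + (2.25)·(2.25)) / 3 = 8.75/3 = 2.9167

S is symmetric (S[j,i] = S[i,j]). Assembling:

S = [[2.9167, 0.0833, -0.5833],
 [0.0833, 4.25, -2.0833],
 [-0.5833, -2.0833, 2.9167]]


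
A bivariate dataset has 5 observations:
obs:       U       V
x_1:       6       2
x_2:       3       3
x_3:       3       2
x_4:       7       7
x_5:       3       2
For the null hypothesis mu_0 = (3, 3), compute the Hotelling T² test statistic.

Step 1 — sample mean vector:
  mean(U) = (6 + 3 + 3 + 7 + 3) / 5 = 22/5 = 4.4
  mean(V) = (2 + 3 + 2 + 7 + 2) / 5 = 16/5 = 3.2
  x̄ = (4.4, 3.2),  deviation x̄ - mu_0 = (4.4, 3.2) - (3, 3) = (1.4, 0.2).

Step 2 — sample covariance matrix, S[i,j] = (1/(n-1)) · Σ_k (x_{k,i} - mean_i) · (x_{k,j} - mean_j), divisor n-1 = 4:
  S[U,U] = ((1.6)·(1.6) + (-1.4)·(-1.4) + (-1.4)·(-1.4) + (2.6)·(2.6) + (-1.4)·(-1.4)) / 4 = 15.2/4 = 3.8
  S[U,V] = ((1.6)·(-1.2) + (-1.4)·(-0.2) + (-1.4)·(-1.2) + (2.6)·(3.8) + (-1.4)·(-1.2)) / 4 = 11.6/4 = 2.9
  S[V,V] = ((-1.2)·(-1.2) + (-0.2)·(-0.2) + (-1.2)·(-1.2) + (3.8)·(3.8) + (-1.2)·(-1.2)) / 4 = 18.8/4 = 4.7
  S = [[3.8, 2.9],
 [2.9, 4.7]].

Step 3 — invert S. det(S) = 3.8·4.7 - (2.9)² = 9.45.
  S^{-1} = (1/det) · [[d, -b], [-b, a]] = [[0.4974, -0.3069],
 [-0.3069, 0.4021]].

Step 4 — quadratic form (x̄ - mu_0)^T · S^{-1} · (x̄ - mu_0):
  S^{-1} · (x̄ - mu_0) = (0.6349, -0.3492),
  (x̄ - mu_0)^T · [...] = (1.4)·(0.6349) + (0.2)·(-0.3492) = 0.819.

Step 5 — scale by n: T² = 5 · 0.819 = 4.0952.

T² ≈ 4.0952


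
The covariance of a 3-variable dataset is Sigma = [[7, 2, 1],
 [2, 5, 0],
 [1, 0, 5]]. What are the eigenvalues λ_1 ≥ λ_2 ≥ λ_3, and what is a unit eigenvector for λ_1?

Step 1 — characteristic polynomial p(λ) = det(λI - Sigma) = λ³ - tr·λ² + c_1·λ - det, where tr = trace, c_1 = sum of the principal 2×2 minors, det = det(Sigma):
  tr = 7 + 5 + 5 = 17,
  c_1 = (7·5 - (2)²) + (7·5 - (1)²) + (5·5 - (0)²) = 31 + 34 + 25 = 90,
  det = 7·(5·5 - (0)²) - (2)·((2)·5 - (0)·(1)) + (1)·((2)·(0) - 5·(1)) = 7·(25) - (2)·(10) + (1)·(-5) = 150.
  So p(λ) = λ³ - 17λ² + 90λ - 150.
Step 2 — look for an integer root (rational root theorem: any rational root is an integer divisor of 150). Testing λ = 5:
  p(5) = 125 - 425 + 450 - 150 = 0  ✓
  Dividing out (λ - 5): p(λ) = (λ - 5)(λ² - 12λ + 30).
Step 3 — remaining eigenvalues from the quadratic λ² - 12λ + 30 = 0:
  Δ = 12² - 4·30 = 144 - 120 = 24,  λ = (12 ± √24)/2 = (12 ± 4.899)/2 ≈ 8.4495 or 3.5505.
  Sorted: λ_1 = 8.4495,  λ_2 = 5,  λ_3 = 3.5505  (check: sum = 17 = tr ✓).

Step 4 — unit eigenvector for λ_1 ≈ 8.4495: v spans the null space of (Sigma - λ_1 I), whose rows are
  r_1 = (-1.4495, 2, 1),  r_2 = (2, -3.4495, 0),  r_3 = (1, 0, -3.4495).
  v is orthogonal to every row, so take v ∝ r_1 × r_2 = ((2)·(0) - (1)·(-3.4495), (1)·(2) - (-1.4495)·(0), (-1.4495)·(-3.4495) - (2)·(2)) ≈ (3.4495, 2, 1).
  Let u = (3.4495, 2, 1).
  ||u|| = √((3.4495)² + (2)² + (1)²) = √(16.899) ≈ 4.1108,  v_1 = u/||u|| ≈ (0.8391, 0.4865, 0.2433) (||v_1|| = 1).

λ_1 = 8.4495,  λ_2 = 5,  λ_3 = 3.5505;  v_1 ≈ (0.8391, 0.4865, 0.2433)


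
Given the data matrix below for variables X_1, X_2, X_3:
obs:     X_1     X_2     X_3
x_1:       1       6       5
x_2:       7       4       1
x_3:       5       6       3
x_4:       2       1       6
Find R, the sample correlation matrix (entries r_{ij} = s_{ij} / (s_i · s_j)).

Step 1 — column means:
  mean(X_1) = (1 + 7 + 5 + 2) / 4 = 15/4 = 3.75
  mean(X_2) = (6 + 4 + 6 + 1) / 4 = 17/4 = 4.25
  mean(X_3) = (5 + 1 + 3 + 6) / 4 = 15/4 = 3.75

Step 2 — sample variances and covariances s[i,j] = (1/(n-1)) · Σ_k (x_{k,i} - mean_i) · (x_{k,j} - mean_j), with n-1 = 3:
  s[X_1,X_1] = ((-2.75)·(-2.75) + (3.25)·(3.25) + (1.25)·(1.25) + (-1.75)·(-1.75)) / 3 = 22.75/3 = 7.5833
  s[X_1,X_2] = ((-2.75)·(1.75) + (3.25)·(-0.25) + (1.25)·(1.75) + (-1.75)·(-3.25)) / 3 = 2.25/3 = 0.75
  s[X_1,X_3] = ((-2.75)·(1.25) + (3.25)·(-2.75) + (1.25)·(-0.75) + (-1.75)·(2.25)) / 3 = -17.25/3 = -5.75
  s[X_2,X_2] = ((1.75)·(1.75) + (-0.25)·(-0.25) + (1.75)·(1.75) + (-3.25)·(-3.25)) / 3 = 16.75/3 = 5.5833
  s[X_2,X_3] = ((1.75)·(1.25) + (-0.25)·(-2.75) + (1.75)·(-0.75) + (-3.25)·(2.25)) / 3 = -5.75/3 = -1.9167
  s[X_3,X_3] = ((1.25)·(1.25) + (-2.75)·(-2.75) + (-0.75)·(-0.75) + (2.25)·(2.25)) / 3 = 14.75/3 = 4.9167
  Sample standard deviations s_i = √(s[i,i]):
  s(X_1) = √(7.5833) = 2.7538
  s(X_2) = √(5.5833) = 2.3629
  s(X_3) = √(4.9167) = 2.2174

Step 3 — r_{ij} = s_{ij} / (s_i · s_j):
  r[X_1,X_1] = 1 (diagonal).
  r[X_1,X_2] = 0.75 / (2.7538 · 2.3629) = 0.75 / 6.5069 = 0.1153
  r[X_1,X_3] = -5.75 / (2.7538 · 2.2174) = -5.75 / 6.1061 = -0.9417
  r[X_2,X_2] = 1 (diagonal).
  r[X_2,X_3] = -1.9167 / (2.3629 · 2.2174) = -1.9167 / 5.2394 = -0.3658
  r[X_3,X_3] = 1 (diagonal).

R is symmetric with unit diagonal. Assembling:

R = [[1, 0.1153, -0.9417],
 [0.1153, 1, -0.3658],
 [-0.9417, -0.3658, 1]]


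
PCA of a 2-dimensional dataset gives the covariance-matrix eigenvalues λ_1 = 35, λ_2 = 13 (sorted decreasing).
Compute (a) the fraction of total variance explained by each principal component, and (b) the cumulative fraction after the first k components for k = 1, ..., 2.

Step 1 — total variance = trace(Sigma) = Σ λ_i = 35 + 13 = 48.

Step 2 — fraction explained by component i = λ_i / Σ λ:
  PC1: 35/48 = 0.7292
  PC2: 13/48 = 0.2708

Step 3 — cumulative fraction after k components = (λ_1 + ... + λ_k) / Σ λ:
  k = 1: 35/48 = 0.7292
  k = 2: (35 + 13)/48 = 48/48 = 1

Summary (fraction, with percent):

explained: PC1 0.7292 (72.92%), PC2 0.2708 (27.08%);  cumulative: 0.7292, 1


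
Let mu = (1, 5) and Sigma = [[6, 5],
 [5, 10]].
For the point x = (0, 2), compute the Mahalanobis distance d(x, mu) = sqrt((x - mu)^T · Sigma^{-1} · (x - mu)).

Step 1 — centre the observation: (x - mu) = (-1, -3).

Step 2 — invert Sigma. det(Sigma) = 6·10 - (5)² = 35.
  Sigma^{-1} = (1/det) · [[d, -b], [-b, a]] = [[0.2857, -0.1429],
 [-0.1429, 0.1714]].

Step 3 — form the quadratic (x - mu)^T · Sigma^{-1} · (x - mu):
  Sigma^{-1} · (x - mu) = (0.1429, -0.3714).
  (x - mu)^T · [Sigma^{-1} · (x - mu)] = (-1)·(0.1429) + (-3)·(-0.3714) = 0.9714.

Step 4 — take square root: d = √(0.9714) ≈ 0.9856.

d(x, mu) = √(0.9714) ≈ 0.9856


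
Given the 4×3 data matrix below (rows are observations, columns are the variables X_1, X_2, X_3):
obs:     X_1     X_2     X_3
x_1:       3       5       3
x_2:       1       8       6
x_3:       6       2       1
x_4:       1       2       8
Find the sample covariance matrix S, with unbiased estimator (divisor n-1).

Step 1 — column means:
  mean(X_1) = (3 + 1 + 6 + 1) / 4 = 11/4 = 2.75
  mean(X_2) = (5 + 8 + 2 + 2) / 4 = 17/4 = 4.25
  mean(X_3) = (3 + 6 + 1 + 8) / 4 = 18/4 = 4.5

Step 2 — sample covariance S[i,j] = (1/(n-1)) · Σ_k (x_{k,i} - mean_i) · (x_{k,j} - mean_j), with n-1 = 3.
  S[X_1,X_1] = ((0.25)·(0.25) + (-1.75)·(-1.75) + (3.25)·(3.25) + (-1.75)·(-1.75)) / 3 = 16.75/3 = 5.5833
  S[X_1,X_2] = ((0.25)·(0.75) + (-1.75)·(3.75) + (3.25)·(-2.25) + (-1.75)·(-2.25)) / 3 = -9.75/3 = -3.25
  S[X_1,X_3] = ((0.25)·(-1.5) + (-1.75)·(1.5) + (3.25)·(-3.5) + (-1.75)·(3.5)) / 3 = -20.5/3 = -6.8333
  S[X_2,X_2] = ((0.75)·(0.75) + (3.75)·(3.75) + (-2.25)·(-2.25) + (-2.25)·(-2.25)) / 3 = 24.75/3 = 8.25
  S[X_2,X_3] = ((0.75)·(-1.5) + (3.75)·(1.5) + (-2.25)·(-3.5) + (-2.25)·(3.5)) / 3 = 4.5/3 = 1.5
  S[X_3,X_3] = ((-1.5)·(-1.5) + (1.5)·(1.5) + (-3.5)·(-3.5) + (3.5)·(3.5)) / 3 = 29/3 = 9.6667

S is symmetric (S[j,i] = S[i,j]). Assembling:

S = [[5.5833, -3.25, -6.8333],
 [-3.25, 8.25, 1.5],
 [-6.8333, 1.5, 9.6667]]
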